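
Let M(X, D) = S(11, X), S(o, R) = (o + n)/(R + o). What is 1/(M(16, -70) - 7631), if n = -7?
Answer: -27/206033 ≈ -0.00013105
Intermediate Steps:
S(o, R) = (-7 + o)/(R + o) (S(o, R) = (o - 7)/(R + o) = (-7 + o)/(R + o))
M(X, D) = 4/(11 + X) (M(X, D) = (-7 + 11)/(X + 11) = 4/(11 + X))
1/(M(16, -70) - 7631) = 1/(4/(11 + 16) - 7631) = 1/(4/27 - 7631) = 1/(-206033/27) = -27/206033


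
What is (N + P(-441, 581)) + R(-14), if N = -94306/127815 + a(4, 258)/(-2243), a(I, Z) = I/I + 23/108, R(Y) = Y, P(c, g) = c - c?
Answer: -152111880823/10320805620 ≈ -14.738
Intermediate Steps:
P(c, g) = 0
a(I, Z) = 131/108 (a(I, Z) = 1 + 23*(1/108) = 1 + 23/108 = 131/108)
N = -7620602143/10320805620 (N = -94306/127815 + (131/108)/(-2243) = -94306*1/127815 + (131/108)*(-1/2243) = -94306/127815 - 131/242244 = -7620602143/10320805620 ≈ -0.73837)
(N + P(-441, 581)) + R(-14) = (-7620602143/10320805620 + 0) - 14 = -7620602143/10320805620 - 14 = -152111880823/10320805620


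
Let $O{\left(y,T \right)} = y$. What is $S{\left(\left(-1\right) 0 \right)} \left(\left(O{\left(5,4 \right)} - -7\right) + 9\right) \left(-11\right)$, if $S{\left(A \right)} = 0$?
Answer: $0$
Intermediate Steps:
$S{\left(\left(-1\right) 0 \right)} \left(\left(O{\left(5,4 \right)} - -7\right) + 9\right) \left(-11\right) = 0 \left(\left(5 - -7\right) + 9\right) \left(-11\right) = 0 \left(\left(5 + 7\right) + 9\right) \left(-11\right) = 0 \left(12 + 9\right) \left(-11\right) = 0 \cdot 21 \left(-11\right) = 0 \left(-11\right) = 0$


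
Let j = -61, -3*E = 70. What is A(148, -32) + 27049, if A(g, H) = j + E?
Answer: 80894/3 ≈ 26965.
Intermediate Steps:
E = -70/3 (E = -⅓*70 = -70/3 ≈ -23.333)
A(g, H) = -253/3 (A(g, H) = -61 - 70/3 = -253/3)
A(148, -32) + 27049 = -253/3 + 27049 = 80894/3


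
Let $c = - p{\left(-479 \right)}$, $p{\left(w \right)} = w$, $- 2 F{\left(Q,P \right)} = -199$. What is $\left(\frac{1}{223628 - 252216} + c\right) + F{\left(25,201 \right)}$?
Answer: $\frac{16538157}{28588} \approx 578.5$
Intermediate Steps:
$F{\left(Q,P \right)} = \frac{199}{2}$ ($F{\left(Q,P \right)} = \left(- \frac{1}{2}\right) \left(-199\right) = \frac{199}{2}$)
$c = 479$ ($c = \left(-1\right) \left(-479\right) = 479$)
$\left(\frac{1}{223628 - 252216} + c\right) + F{\left(25,201 \right)} = \left(\frac{1}{223628 - 252216} + 479\right) + \frac{199}{2} = \left(\frac{1}{-28588} + 479\right) + \frac{199}{2} = \left(- \frac{1}{28588} + 479\right) + \frac{199}{2} = \frac{13693651}{28588} + \frac{199}{2} = \frac{16538157}{28588}$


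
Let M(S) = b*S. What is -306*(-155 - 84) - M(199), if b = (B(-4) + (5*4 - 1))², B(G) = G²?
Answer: -170641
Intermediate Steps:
b = 1225 (b = ((-4)² + (5*4 - 1))² = (16 + (20 - 1))² = (16 + 19)² = 35² = 1225)
M(S) = 1225*S
-306*(-155 - 84) - M(199) = -306*(-155 - 84) - 1225*199 = -306*(-239) - 1*243775 = 73134 - 243775 = -170641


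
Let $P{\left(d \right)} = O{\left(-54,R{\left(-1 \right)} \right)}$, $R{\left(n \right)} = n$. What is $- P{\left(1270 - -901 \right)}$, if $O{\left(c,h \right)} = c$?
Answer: $54$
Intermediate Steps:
$P{\left(d \right)} = -54$
$- P{\left(1270 - -901 \right)} = \left(-1\right) \left(-54\right) = 54$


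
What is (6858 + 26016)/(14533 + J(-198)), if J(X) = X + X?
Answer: 32874/14137 ≈ 2.3254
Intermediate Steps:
J(X) = 2*X
(6858 + 26016)/(14533 + J(-198)) = (6858 + 26016)/(14533 + 2*(-198)) = 32874/(14533 - 396) = 32874/14137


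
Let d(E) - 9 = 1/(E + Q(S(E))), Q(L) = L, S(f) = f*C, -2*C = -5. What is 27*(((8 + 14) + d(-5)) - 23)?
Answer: 7506/35 ≈ 214.46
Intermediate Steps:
C = 5/2 (C = -1/2*(-5) = 5/2 ≈ 2.5000)
S(f) = 5*f/2 (S(f) = f*(5/2) = 5*f/2)
d(E) = 9 + 2/(7*E) (d(E) = 9 + 1/(E + 5*E/2) = 9 + 1/(7*E/2) = 9 + 2/(7*E))
27*(((8 + 14) + d(-5)) - 23) = 27*(((8 + 14) + (9 + (2/7)/(-5))) - 23) = 27*((22 + (9 + (2/7)*(-1/5))) - 23) = 27*((22 + (9 - 2/35)) - 23) = 27*((22 + 313/35) - 23) = 27*(1083/35 - 23) = 27*(278/35) = 7506/35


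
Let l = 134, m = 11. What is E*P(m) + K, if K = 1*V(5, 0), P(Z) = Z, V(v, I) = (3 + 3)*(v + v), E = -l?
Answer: -1414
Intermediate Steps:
E = -134 (E = -1*134 = -134)
V(v, I) = 12*v (V(v, I) = 6*(2*v) = 12*v)
K = 60 (K = 1*(12*5) = 1*60 = 60)
E*P(m) + K = -134*11 + 60 = -1474 + 60 = -1414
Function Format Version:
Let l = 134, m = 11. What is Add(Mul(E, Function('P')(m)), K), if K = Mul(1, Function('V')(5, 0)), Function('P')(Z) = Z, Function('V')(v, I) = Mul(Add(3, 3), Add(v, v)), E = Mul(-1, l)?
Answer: -1414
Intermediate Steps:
E = -134 (E = Mul(-1, 134) = -134)
Function('V')(v, I) = Mul(12, v) (Function('V')(v, I) = Mul(6, Mul(2, v)) = Mul(12, v))
K = 60 (K = Mul(1, Mul(12, 5)) = Mul(1, 60) = 60)
Add(Mul(E, Function('P')(m)), K) = Add(Mul(-134, 11), 60) = Add(-1474, 60) = -1414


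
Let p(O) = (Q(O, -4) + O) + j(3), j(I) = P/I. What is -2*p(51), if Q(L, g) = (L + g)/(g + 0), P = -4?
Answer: -455/6 ≈ -75.833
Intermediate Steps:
j(I) = -4/I
Q(L, g) = (L + g)/g
p(O) = -⅓ + 3*O/4 (p(O) = ((O - 4)/(-4) + O) - 4/3 = (-(-4 + O)/4 + O) - 4*⅓ = ((1 - O/4) + O) - 4/3 = (1 + 3*O/4) - 4/3 = -⅓ + 3*O/4)
-2*p(51) = -2*(-⅓ + (¾)*51) = -2*(-⅓ + 153/4) = -2*455/12 = -455/6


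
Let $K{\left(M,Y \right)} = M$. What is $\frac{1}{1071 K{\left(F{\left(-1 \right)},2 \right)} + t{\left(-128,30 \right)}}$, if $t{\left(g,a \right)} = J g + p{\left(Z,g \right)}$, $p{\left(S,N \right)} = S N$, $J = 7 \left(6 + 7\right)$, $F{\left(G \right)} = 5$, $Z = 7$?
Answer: $- \frac{1}{7189} \approx -0.0001391$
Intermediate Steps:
$J = 91$ ($J = 7 \cdot 13 = 91$)
$p{\left(S,N \right)} = N S$
$t{\left(g,a \right)} = 98 g$ ($t{\left(g,a \right)} = 91 g + g 7 = 91 g + 7 g = 98 g$)
$\frac{1}{1071 K{\left(F{\left(-1 \right)},2 \right)} + t{\left(-128,30 \right)}} = \frac{1}{1071 \cdot 5 + 98 \left(-128\right)} = \frac{1}{5355 - 12544} = \frac{1}{-7189} = - \frac{1}{7189}$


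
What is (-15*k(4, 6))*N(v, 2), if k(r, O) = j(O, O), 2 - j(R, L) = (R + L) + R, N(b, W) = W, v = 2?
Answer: 480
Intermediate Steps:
j(R, L) = 2 - L - 2*R (j(R, L) = 2 - ((R + L) + R) = 2 - ((L + R) + R) = 2 - (L + 2*R) = 2 + (-L - 2*R) = 2 - L - 2*R)
k(r, O) = 2 - 3*O (k(r, O) = 2 - O - 2*O = 2 - 3*O)
(-15*k(4, 6))*N(v, 2) = -15*(2 - 3*6)*2 = -15*(2 - 18)*2 = -15*(-16)*2 = 240*2 = 480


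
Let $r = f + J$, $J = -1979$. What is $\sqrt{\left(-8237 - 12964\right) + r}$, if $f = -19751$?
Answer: $i \sqrt{42931} \approx 207.2 i$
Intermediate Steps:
$r = -21730$ ($r = -19751 - 1979 = -21730$)
$\sqrt{\left(-8237 - 12964\right) + r} = \sqrt{\left(-8237 - 12964\right) - 21730} = \sqrt{-21201 - 21730} = \sqrt{-42931} = i \sqrt{42931}$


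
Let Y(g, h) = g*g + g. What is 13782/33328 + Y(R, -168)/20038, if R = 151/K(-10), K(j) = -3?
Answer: 807571897/1502609544 ≈ 0.53745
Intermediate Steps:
R = -151/3 (R = 151/(-3) = 151*(-1/3) = -151/3 ≈ -50.333)
Y(g, h) = g + g**2 (Y(g, h) = g**2 + g = g + g**2)
13782/33328 + Y(R, -168)/20038 = 13782/33328 - 151*(1 - 151/3)/3/20038 = 13782*(1/33328) - 151/3*(-148/3)*(1/20038) = 6891/16664 + (22348/9)*(1/20038) = 6891/16664 + 11174/90171 = 807571897/1502609544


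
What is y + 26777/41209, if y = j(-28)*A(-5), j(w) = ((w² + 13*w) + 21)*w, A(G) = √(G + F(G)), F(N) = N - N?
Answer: 26777/41209 - 12348*I*√5 ≈ 0.64979 - 27611.0*I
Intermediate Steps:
F(N) = 0
A(G) = √G (A(G) = √(G + 0) = √G)
j(w) = w*(21 + w² + 13*w) (j(w) = (21 + w² + 13*w)*w = w*(21 + w² + 13*w))
y = -12348*I*√5 (y = (-28*(21 + (-28)² + 13*(-28)))*√(-5) = (-28*(21 + 784 - 364))*(I*√5) = (-28*441)*(I*√5) = -12348*I*√5 ≈ -27611.0*I)
y + 26777/41209 = -12348*I*√5 + 26777/41209 = 26777/41209 - 12348*I*√5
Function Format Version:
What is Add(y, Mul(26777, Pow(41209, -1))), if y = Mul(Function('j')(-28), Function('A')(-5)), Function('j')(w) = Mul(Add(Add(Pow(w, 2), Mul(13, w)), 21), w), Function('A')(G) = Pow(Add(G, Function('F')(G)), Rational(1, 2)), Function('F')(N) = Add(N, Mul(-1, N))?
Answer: Add(Rational(26777, 41209), Mul(-12348, I, Pow(5, Rational(1, 2)))) ≈ Add(0.64979, Mul(-27611., I))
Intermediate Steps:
Function('F')(N) = 0
Function('A')(G) = Pow(G, Rational(1, 2)) (Function('A')(G) = Pow(Add(G, 0), Rational(1, 2)) = Pow(G, Rational(1, 2)))
Function('j')(w) = Mul(w, Add(21, Pow(w, 2), Mul(13, w))) (Function('j')(w) = Mul(Add(21, Pow(w, 2), Mul(13, w)), w) = Mul(w, Add(21, Pow(w, 2), Mul(13, w))))
y = Mul(-12348, I, Pow(5, Rational(1, 2))) (y = Mul(Mul(-28, Add(21, Pow(-28, 2), Mul(13, -28))), Pow(-5, Rational(1, 2))) = Mul(Mul(-28, Add(21, 784, -364)), Mul(I, Pow(5, Rational(1, 2)))) = Mul(Mul(-28, 441), Mul(I, Pow(5, Rational(1, 2)))) = Mul(-12348, Mul(I, Pow(5, Rational(1, 2)))) = Mul(-12348, I, Pow(5, Rational(1, 2))) ≈ Mul(-27611., I))
Add(y, Mul(26777, Pow(41209, -1))) = Add(Mul(-12348, I, Pow(5, Rational(1, 2))), Mul(26777, Pow(41209, -1))) = Add(Mul(-12348, I, Pow(5, Rational(1, 2))), Mul(26777, Rational(1, 41209))) = Add(Mul(-12348, I, Pow(5, Rational(1, 2))), Rational(26777, 41209)) = Add(Rational(26777, 41209), Mul(-12348, I, Pow(5, Rational(1, 2))))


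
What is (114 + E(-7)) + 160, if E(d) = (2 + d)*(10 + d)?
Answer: 259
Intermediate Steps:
(114 + E(-7)) + 160 = (114 + (20 + (-7)**2 + 12*(-7))) + 160 = (114 + (20 + 49 - 84)) + 160 = (114 - 15) + 160 = 99 + 160 = 259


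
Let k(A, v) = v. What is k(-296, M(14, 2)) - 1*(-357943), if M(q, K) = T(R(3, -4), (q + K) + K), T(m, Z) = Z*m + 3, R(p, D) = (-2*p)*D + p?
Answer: 358432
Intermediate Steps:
R(p, D) = p - 2*D*p (R(p, D) = -2*D*p + p = p - 2*D*p)
T(m, Z) = 3 + Z*m
M(q, K) = 3 + 27*q + 54*K (M(q, K) = 3 + ((q + K) + K)*(3*(1 - 2*(-4))) = 3 + ((K + q) + K)*(3*(1 + 8)) = 3 + (q + 2*K)*(3*9) = 3 + (q + 2*K)*27 = 3 + (27*q + 54*K) = 3 + 27*q + 54*K)
k(-296, M(14, 2)) - 1*(-357943) = (3 + 27*14 + 54*2) - 1*(-357943) = (3 + 378 + 108) + 357943 = 489 + 357943 = 358432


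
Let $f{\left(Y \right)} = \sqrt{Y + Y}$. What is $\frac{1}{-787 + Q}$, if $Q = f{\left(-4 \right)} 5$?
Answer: $- \frac{787}{619569} - \frac{10 i \sqrt{2}}{619569} \approx -0.0012702 - 2.2826 \cdot 10^{-5} i$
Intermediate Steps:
$f{\left(Y \right)} = \sqrt{2} \sqrt{Y}$ ($f{\left(Y \right)} = \sqrt{2 Y} = \sqrt{2} \sqrt{Y}$)
$Q = 10 i \sqrt{2}$ ($Q = \sqrt{2} \sqrt{-4} \cdot 5 = \sqrt{2} \cdot 2 i 5 = 2 i \sqrt{2} \cdot 5 = 10 i \sqrt{2} \approx 14.142 i$)
$\frac{1}{-787 + Q} = \frac{1}{-787 + 10 i \sqrt{2}}$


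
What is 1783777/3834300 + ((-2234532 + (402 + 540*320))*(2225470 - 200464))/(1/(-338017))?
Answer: 5410015018807218685921777/3834300 ≈ 1.4110e+18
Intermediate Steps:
1783777/3834300 + ((-2234532 + (402 + 540*320))*(2225470 - 200464))/(1/(-338017)) = 1783777*(1/3834300) + ((-2234532 + (402 + 172800))*2025006)/(-1/338017) = 1783777/3834300 + ((-2234532 + 173202)*2025006)*(-338017) = 1783777/3834300 - 2061330*2025006*(-338017) = 1783777/3834300 - 4174205617980*(-338017) = 1783777/3834300 + 1410952460372745660 = 5410015018807218685921777/3834300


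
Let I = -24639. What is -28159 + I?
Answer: -52798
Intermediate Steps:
-28159 + I = -28159 - 24639 = -52798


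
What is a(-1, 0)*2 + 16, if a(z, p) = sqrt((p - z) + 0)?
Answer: 18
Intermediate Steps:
a(z, p) = sqrt(p - z)
a(-1, 0)*2 + 16 = sqrt(0 - 1*(-1))*2 + 16 = sqrt(0 + 1)*2 + 16 = sqrt(1)*2 + 16 = 1*2 + 16 = 2 + 16 = 18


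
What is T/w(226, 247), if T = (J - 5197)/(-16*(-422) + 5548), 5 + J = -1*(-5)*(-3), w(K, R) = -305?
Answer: 1739/1250500 ≈ 0.0013906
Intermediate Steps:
J = -20 (J = -5 - 1*(-5)*(-3) = -5 + 5*(-3) = -5 - 15 = -20)
T = -1739/4100 (T = (-20 - 5197)/(-16*(-422) + 5548) = -5217/(6752 + 5548) = -5217/12300 = -5217*1/12300 = -1739/4100 ≈ -0.42415)
T/w(226, 247) = -1739/4100/(-305) = -1739/4100*(-1/305) = 1739/1250500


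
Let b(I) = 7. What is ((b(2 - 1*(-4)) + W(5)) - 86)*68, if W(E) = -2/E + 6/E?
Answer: -26588/5 ≈ -5317.6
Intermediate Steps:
W(E) = 4/E
((b(2 - 1*(-4)) + W(5)) - 86)*68 = ((7 + 4/5) - 86)*68 = ((7 + 4*(⅕)) - 86)*68 = ((7 + ⅘) - 86)*68 = (39/5 - 86)*68 = -391/5*68 = -26588/5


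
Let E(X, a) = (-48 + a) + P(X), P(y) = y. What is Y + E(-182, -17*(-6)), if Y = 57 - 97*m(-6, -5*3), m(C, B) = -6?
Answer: 511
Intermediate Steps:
E(X, a) = -48 + X + a (E(X, a) = (-48 + a) + X = -48 + X + a)
Y = 639 (Y = 57 - 97*(-6) = 57 + 582 = 639)
Y + E(-182, -17*(-6)) = 639 + (-48 - 182 - 17*(-6)) = 639 + (-48 - 182 + 102) = 639 - 128 = 511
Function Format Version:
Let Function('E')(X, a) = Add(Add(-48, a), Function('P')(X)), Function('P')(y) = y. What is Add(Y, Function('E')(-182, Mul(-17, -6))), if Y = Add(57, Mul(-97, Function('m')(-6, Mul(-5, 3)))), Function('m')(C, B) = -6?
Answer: 511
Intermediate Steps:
Function('E')(X, a) = Add(-48, X, a) (Function('E')(X, a) = Add(Add(-48, a), X) = Add(-48, X, a))
Y = 639 (Y = Add(57, Mul(-97, -6)) = Add(57, 582) = 639)
Add(Y, Function('E')(-182, Mul(-17, -6))) = Add(639, Add(-48, -182, Mul(-17, -6))) = Add(639, Add(-48, -182, 102)) = Add(639, -128) = 511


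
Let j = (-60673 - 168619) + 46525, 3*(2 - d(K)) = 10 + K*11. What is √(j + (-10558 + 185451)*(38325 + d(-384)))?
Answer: √62537468502/3 ≈ 83358.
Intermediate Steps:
d(K) = -4/3 - 11*K/3 (d(K) = 2 - (10 + K*11)/3 = 2 - (10 + 11*K)/3 = 2 + (-10/3 - 11*K/3) = -4/3 - 11*K/3)
j = -182767 (j = -229292 + 46525 = -182767)
√(j + (-10558 + 185451)*(38325 + d(-384))) = √(-182767 + (-10558 + 185451)*(38325 + (-4/3 - 11/3*(-384)))) = √(-182767 + 174893*(38325 + (-4/3 + 1408))) = √(-182767 + 174893*(38325 + 4220/3)) = √(-182767 + 174893*(119195/3)) = √(-182767 + 20846371135/3) = √(20845822834/3) = √62537468502/3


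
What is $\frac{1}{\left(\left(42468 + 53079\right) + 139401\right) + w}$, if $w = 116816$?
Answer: $\frac{1}{351764} \approx 2.8428 \cdot 10^{-6}$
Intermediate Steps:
$\frac{1}{\left(\left(42468 + 53079\right) + 139401\right) + w} = \frac{1}{\left(\left(42468 + 53079\right) + 139401\right) + 116816} = \frac{1}{\left(95547 + 139401\right) + 116816} = \frac{1}{234948 + 116816} = \frac{1}{351764}$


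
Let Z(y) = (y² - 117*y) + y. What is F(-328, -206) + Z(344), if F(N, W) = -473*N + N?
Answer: 233248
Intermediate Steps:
Z(y) = y² - 116*y
F(N, W) = -472*N
F(-328, -206) + Z(344) = -472*(-328) + 344*(-116 + 344) = 154816 + 344*228 = 154816 + 78432 = 233248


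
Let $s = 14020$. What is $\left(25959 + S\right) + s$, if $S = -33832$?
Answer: $6147$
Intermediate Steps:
$\left(25959 + S\right) + s = \left(25959 - 33832\right) + 14020 = -7873 + 14020 = 6147$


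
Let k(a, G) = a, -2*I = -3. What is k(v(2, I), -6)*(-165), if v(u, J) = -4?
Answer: 660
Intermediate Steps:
I = 3/2 (I = -½*(-3) = 3/2 ≈ 1.5000)
k(v(2, I), -6)*(-165) = -4*(-165) = 660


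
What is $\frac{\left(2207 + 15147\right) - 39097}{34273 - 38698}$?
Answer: $\frac{21743}{4425} \approx 4.9137$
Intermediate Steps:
$\frac{\left(2207 + 15147\right) - 39097}{34273 - 38698} = \frac{17354 - 39097}{-4425} = \left(-21743\right) \left(- \frac{1}{4425}\right) = \frac{21743}{4425}$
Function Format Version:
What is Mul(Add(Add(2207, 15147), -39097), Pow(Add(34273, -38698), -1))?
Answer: Rational(21743, 4425) ≈ 4.9137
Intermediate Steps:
Mul(Add(Add(2207, 15147), -39097), Pow(Add(34273, -38698), -1)) = Mul(Add(17354, -39097), Pow(-4425, -1)) = Mul(-21743, Rational(-1, 4425)) = Rational(21743, 4425)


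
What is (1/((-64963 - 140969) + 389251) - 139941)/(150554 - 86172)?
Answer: -12826922089/5901221929 ≈ -2.1736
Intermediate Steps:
(1/((-64963 - 140969) + 389251) - 139941)/(150554 - 86172) = (1/(-205932 + 389251) - 139941)/64382 = (1/183319 - 139941)*(1/64382) = -25653844178/183319*1/64382 = -12826922089/5901221929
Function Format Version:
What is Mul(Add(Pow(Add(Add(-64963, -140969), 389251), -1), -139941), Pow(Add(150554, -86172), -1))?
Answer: Rational(-12826922089, 5901221929) ≈ -2.1736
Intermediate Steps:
Mul(Add(Pow(Add(Add(-64963, -140969), 389251), -1), -139941), Pow(Add(150554, -86172), -1)) = Mul(Add(Pow(Add(-205932, 389251), -1), -139941), Pow(64382, -1)) = Mul(Add(Pow(183319, -1), -139941), Rational(1, 64382)) = Mul(Add(Rational(1, 183319), -139941), Rational(1, 64382)) = Mul(Rational(-25653844178, 183319), Rational(1, 64382)) = Rational(-12826922089, 5901221929)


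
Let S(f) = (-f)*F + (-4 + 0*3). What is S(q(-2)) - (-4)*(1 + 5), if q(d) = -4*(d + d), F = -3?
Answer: 68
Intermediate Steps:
q(d) = -8*d
S(f) = -4 + 3*f (S(f) = -f*(-3) + (-4 + 0*3) = 3*f + (-4 + 0) = 3*f - 4 = -4 + 3*f)
S(q(-2)) - (-4)*(1 + 5) = (-4 + 3*(-8*(-2))) - (-4)*(1 + 5) = (-4 + 3*16) - (-4)*6 = (-4 + 48) - 1*(-24) = 44 + 24 = 68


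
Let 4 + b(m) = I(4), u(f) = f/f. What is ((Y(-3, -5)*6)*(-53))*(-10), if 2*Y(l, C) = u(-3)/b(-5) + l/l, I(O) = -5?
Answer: 4240/3 ≈ 1413.3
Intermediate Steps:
u(f) = 1
b(m) = -9 (b(m) = -4 - 5 = -9)
Y(l, C) = 4/9 (Y(l, C) = (1/(-9) + l/l)/2 = (1*(-⅑) + 1)/2 = (-⅑ + 1)/2 = (½)*(8/9) = 4/9)
((Y(-3, -5)*6)*(-53))*(-10) = (((4/9)*6)*(-53))*(-10) = ((8/3)*(-53))*(-10) = -424/3*(-10) = 4240/3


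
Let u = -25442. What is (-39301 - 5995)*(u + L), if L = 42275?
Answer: -762467568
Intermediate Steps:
(-39301 - 5995)*(u + L) = (-39301 - 5995)*(-25442 + 42275) = -45296*16833 = -762467568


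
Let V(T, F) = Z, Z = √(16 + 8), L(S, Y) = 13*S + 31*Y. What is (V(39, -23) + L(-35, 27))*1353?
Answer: 516846 + 2706*√6 ≈ 5.2347e+5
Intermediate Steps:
Z = 2*√6 (Z = √24 = 2*√6 ≈ 4.8990)
V(T, F) = 2*√6
(V(39, -23) + L(-35, 27))*1353 = (2*√6 + (13*(-35) + 31*27))*1353 = (2*√6 + (-455 + 837))*1353 = (2*√6 + 382)*1353 = (382 + 2*√6)*1353 = 516846 + 2706*√6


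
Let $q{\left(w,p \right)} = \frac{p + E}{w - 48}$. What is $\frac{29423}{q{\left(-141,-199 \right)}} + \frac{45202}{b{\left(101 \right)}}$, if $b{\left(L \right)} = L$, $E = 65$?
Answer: $\frac{567712715}{13534} \approx 41947.0$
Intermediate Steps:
$q{\left(w,p \right)} = \frac{65 + p}{-48 + w}$ ($q{\left(w,p \right)} = \frac{p + 65}{w - 48} = \frac{65 + p}{-48 + w}$)
$\frac{29423}{q{\left(-141,-199 \right)}} + \frac{45202}{b{\left(101 \right)}} = \frac{29423}{\frac{1}{-48 - 141} \left(65 - 199\right)} + \frac{45202}{101} = \frac{29423}{\frac{1}{-189} \left(-134\right)} + 45202 \cdot \frac{1}{101} = \frac{29423}{\left(- \frac{1}{189}\right) \left(-134\right)} + \frac{45202}{101} = \frac{29423}{\frac{134}{189}} + \frac{45202}{101} = 29423 \cdot \frac{189}{134} + \frac{45202}{101} = \frac{5560947}{134} + \frac{45202}{101} = \frac{567712715}{13534}$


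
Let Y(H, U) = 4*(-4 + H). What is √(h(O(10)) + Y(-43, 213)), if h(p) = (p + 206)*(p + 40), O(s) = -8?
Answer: 2*√1537 ≈ 78.409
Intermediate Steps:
Y(H, U) = -16 + 4*H
h(p) = (40 + p)*(206 + p) (h(p) = (206 + p)*(40 + p) = (40 + p)*(206 + p))
√(h(O(10)) + Y(-43, 213)) = √((8240 + (-8)² + 246*(-8)) + (-16 + 4*(-43))) = √((8240 + 64 - 1968) + (-16 - 172)) = √(6336 - 188) = √6148 = 2*√1537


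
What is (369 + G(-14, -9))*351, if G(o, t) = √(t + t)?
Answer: 129519 + 1053*I*√2 ≈ 1.2952e+5 + 1489.2*I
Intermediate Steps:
G(o, t) = √2*√t (G(o, t) = √(2*t) = √2*√t)
(369 + G(-14, -9))*351 = (369 + √2*√(-9))*351 = (369 + √2*(3*I))*351 = (369 + 3*I*√2)*351 = 129519 + 1053*I*√2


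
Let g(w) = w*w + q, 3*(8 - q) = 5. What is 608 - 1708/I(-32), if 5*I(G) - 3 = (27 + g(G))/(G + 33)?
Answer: 1908428/3181 ≈ 599.95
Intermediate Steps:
q = 19/3 (q = 8 - ⅓*5 = 8 - 5/3 = 19/3 ≈ 6.3333)
g(w) = 19/3 + w² (g(w) = w*w + 19/3 = w² + 19/3 = 19/3 + w²)
I(G) = ⅗ + (100/3 + G²)/(5*(33 + G)) (I(G) = ⅗ + ((27 + (19/3 + G²))/(G + 33))/5 = ⅗ + ((100/3 + G²)/(33 + G))/5 = ⅗ + (100/3 + G²)/(5*(33 + G)))
608 - 1708/I(-32) = 608 - 1708*15*(33 - 32)/(397 + 3*(-32)² + 9*(-32)) = 608 - 1708*15/(397 + 3*1024 - 288) = 608 - 1708*15/(397 + 3072 - 288) = 608 - 1708/((1/15)*1*3181) = 608 - 1708/3181/15 = 608 - 1708*15/3181 = 608 - 25620/3181 = 1908428/3181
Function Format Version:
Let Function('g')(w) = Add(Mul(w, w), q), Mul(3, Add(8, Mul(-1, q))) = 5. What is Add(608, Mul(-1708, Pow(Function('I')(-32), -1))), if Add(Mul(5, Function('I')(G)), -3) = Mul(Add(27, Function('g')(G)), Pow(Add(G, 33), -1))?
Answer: Rational(1908428, 3181) ≈ 599.95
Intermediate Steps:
q = Rational(19, 3) (q = Add(8, Mul(Rational(-1, 3), 5)) = Add(8, Rational(-5, 3)) = Rational(19, 3) ≈ 6.3333)
Function('g')(w) = Add(Rational(19, 3), Pow(w, 2)) (Function('g')(w) = Add(Mul(w, w), Rational(19, 3)) = Add(Pow(w, 2), Rational(19, 3)) = Add(Rational(19, 3), Pow(w, 2)))
Function('I')(G) = Add(Rational(3, 5), Mul(Rational(1, 5), Pow(Add(33, G), -1), Add(Rational(100, 3), Pow(G, 2)))) (Function('I')(G) = Add(Rational(3, 5), Mul(Rational(1, 5), Mul(Add(27, Add(Rational(19, 3), Pow(G, 2))), Pow(Add(G, 33), -1)))) = Add(Rational(3, 5), Mul(Rational(1, 5), Mul(Add(Rational(100, 3), Pow(G, 2)), Pow(Add(33, G), -1)))) = Add(Rational(3, 5), Mul(Rational(1, 5), Mul(Pow(Add(33, G), -1), Add(Rational(100, 3), Pow(G, 2))))) = Add(Rational(3, 5), Mul(Rational(1, 5), Pow(Add(33, G), -1), Add(Rational(100, 3), Pow(G, 2)))))
Add(608, Mul(-1708, Pow(Function('I')(-32), -1))) = Add(608, Mul(-1708, Pow(Mul(Rational(1, 15), Pow(Add(33, -32), -1), Add(397, Mul(3, Pow(-32, 2)), Mul(9, -32))), -1))) = Add(608, Mul(-1708, Pow(Mul(Rational(1, 15), Pow(1, -1), Add(397, Mul(3, 1024), -288)), -1))) = Add(608, Mul(-1708, Pow(Mul(Rational(1, 15), 1, Add(397, 3072, -288)), -1))) = Add(608, Mul(-1708, Pow(Mul(Rational(1, 15), 1, 3181), -1))) = Add(608, Mul(-1708, Pow(Rational(3181, 15), -1))) = Add(608, Mul(-1708, Rational(15, 3181))) = Add(608, Rational(-25620, 3181)) = Rational(1908428, 3181)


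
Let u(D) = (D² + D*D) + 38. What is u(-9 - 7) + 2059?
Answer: 2609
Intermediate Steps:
u(D) = 38 + 2*D² (u(D) = (D² + D²) + 38 = 2*D² + 38 = 38 + 2*D²)
u(-9 - 7) + 2059 = (38 + 2*(-9 - 7)²) + 2059 = (38 + 2*(-16)²) + 2059 = (38 + 2*256) + 2059 = (38 + 512) + 2059 = 550 + 2059 = 2609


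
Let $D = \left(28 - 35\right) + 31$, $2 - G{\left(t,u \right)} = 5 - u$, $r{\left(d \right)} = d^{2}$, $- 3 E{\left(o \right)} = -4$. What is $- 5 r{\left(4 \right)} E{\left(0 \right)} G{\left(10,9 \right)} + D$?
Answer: $-616$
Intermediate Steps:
$E{\left(o \right)} = \frac{4}{3}$ ($E{\left(o \right)} = \left(- \frac{1}{3}\right) \left(-4\right) = \frac{4}{3}$)
$G{\left(t,u \right)} = -3 + u$ ($G{\left(t,u \right)} = 2 - \left(5 - u\right) = 2 + \left(-5 + u\right) = -3 + u$)
$D = 24$ ($D = \left(28 - 35\right) + 31 = -7 + 31 = 24$)
$- 5 r{\left(4 \right)} E{\left(0 \right)} G{\left(10,9 \right)} + D = - 5 \cdot 4^{2} \cdot \frac{4}{3} \left(-3 + 9\right) + 24 = \left(-5\right) 16 \cdot \frac{4}{3} \cdot 6 + 24 = \left(-80\right) \frac{4}{3} \cdot 6 + 24 = \left(- \frac{320}{3}\right) 6 + 24 = -640 + 24 = -616$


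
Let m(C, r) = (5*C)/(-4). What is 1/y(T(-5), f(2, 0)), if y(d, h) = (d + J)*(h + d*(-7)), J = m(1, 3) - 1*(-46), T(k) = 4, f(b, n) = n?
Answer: -1/1365 ≈ -0.00073260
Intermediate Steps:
m(C, r) = -5*C/4 (m(C, r) = (5*C)*(-¼) = -5*C/4)
J = 179/4 (J = -5/4*1 - 1*(-46) = -5/4 + 46 = 179/4 ≈ 44.750)
y(d, h) = (179/4 + d)*(h - 7*d) (y(d, h) = (d + 179/4)*(h + d*(-7)) = (179/4 + d)*(h - 7*d))
1/y(T(-5), f(2, 0)) = 1/(-7*4² - 1253/4*4 + (179/4)*0 + 4*0) = 1/(-7*16 - 1253 + 0 + 0) = 1/(-112 - 1253 + 0 + 0) = 1/(-1365) = -1/1365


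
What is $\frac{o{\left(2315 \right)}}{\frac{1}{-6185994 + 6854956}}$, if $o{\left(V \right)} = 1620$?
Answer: $1083718440$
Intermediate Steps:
$\frac{o{\left(2315 \right)}}{\frac{1}{-6185994 + 6854956}} = \frac{1620}{\frac{1}{-6185994 + 6854956}} = \frac{1620}{\frac{1}{668962}} = 1620 \frac{1}{\frac{1}{668962}} = 1620 \cdot 668962 = 1083718440$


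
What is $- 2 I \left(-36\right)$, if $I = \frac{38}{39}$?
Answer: $\frac{912}{13} \approx 70.154$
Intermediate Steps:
$I = \frac{38}{39}$ ($I = 38 \cdot \frac{1}{39} = \frac{38}{39} \approx 0.97436$)
$- 2 I \left(-36\right) = \left(-2\right) \frac{38}{39} \left(-36\right) = \left(- \frac{76}{39}\right) \left(-36\right) = \frac{912}{13}$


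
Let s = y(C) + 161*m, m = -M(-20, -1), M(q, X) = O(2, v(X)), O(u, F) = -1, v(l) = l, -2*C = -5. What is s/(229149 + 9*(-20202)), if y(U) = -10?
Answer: 151/47331 ≈ 0.0031903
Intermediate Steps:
C = 5/2 (C = -1/2*(-5) = 5/2 ≈ 2.5000)
M(q, X) = -1
m = 1 (m = -1*(-1) = 1)
s = 151 (s = -10 + 161*1 = -10 + 161 = 151)
s/(229149 + 9*(-20202)) = 151/(229149 + 9*(-20202)) = 151/(229149 - 181818) = 151/47331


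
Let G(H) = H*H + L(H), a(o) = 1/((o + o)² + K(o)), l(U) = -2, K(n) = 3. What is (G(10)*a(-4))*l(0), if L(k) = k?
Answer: -220/67 ≈ -3.2836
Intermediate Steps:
a(o) = 1/(3 + 4*o²) (a(o) = 1/((o + o)² + 3) = 1/((2*o)² + 3) = 1/(4*o² + 3) = 1/(3 + 4*o²))
G(H) = H + H² (G(H) = H*H + H = H² + H = H + H²)
(G(10)*a(-4))*l(0) = ((10*(1 + 10))/(3 + 4*(-4)²))*(-2) = ((10*11)/(3 + 4*16))*(-2) = (110/(3 + 64))*(-2) = (110/67)*(-2) = -220/67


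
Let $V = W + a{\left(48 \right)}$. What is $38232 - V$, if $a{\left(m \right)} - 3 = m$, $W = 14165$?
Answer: $24016$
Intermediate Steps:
$a{\left(m \right)} = 3 + m$
$V = 14216$ ($V = 14165 + \left(3 + 48\right) = 14165 + 51 = 14216$)
$38232 - V = 38232 - 14216 = 24016$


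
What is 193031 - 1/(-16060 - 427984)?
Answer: 85714257365/444044 ≈ 1.9303e+5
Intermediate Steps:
193031 - 1/(-16060 - 427984) = 193031 - 1/(-444044) = 193031 - 1*(-1/444044) = 193031 + 1/444044 = 85714257365/444044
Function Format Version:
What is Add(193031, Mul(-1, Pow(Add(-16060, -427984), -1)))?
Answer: Rational(85714257365, 444044) ≈ 1.9303e+5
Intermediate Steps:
Add(193031, Mul(-1, Pow(Add(-16060, -427984), -1))) = Add(193031, Mul(-1, Pow(-444044, -1))) = Add(193031, Mul(-1, Rational(-1, 444044))) = Add(193031, Rational(1, 444044)) = Rational(85714257365, 444044)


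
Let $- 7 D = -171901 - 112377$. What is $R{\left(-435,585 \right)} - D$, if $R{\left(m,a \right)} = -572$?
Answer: $- \frac{288282}{7} \approx -41183.0$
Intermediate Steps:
$D = \frac{284278}{7}$ ($D = - \frac{-171901 - 112377}{7} = \left(- \frac{1}{7}\right) \left(-284278\right) = \frac{284278}{7} \approx 40611.0$)
$R{\left(-435,585 \right)} - D = -572 - \frac{284278}{7} = - \frac{288282}{7}$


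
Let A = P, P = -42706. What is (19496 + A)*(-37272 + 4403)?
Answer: 762889490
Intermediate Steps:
A = -42706
(19496 + A)*(-37272 + 4403) = (19496 - 42706)*(-37272 + 4403) = -23210*(-32869) = 762889490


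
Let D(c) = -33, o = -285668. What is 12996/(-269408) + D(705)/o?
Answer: -231478179/4810077784 ≈ -0.048124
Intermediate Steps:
12996/(-269408) + D(705)/o = 12996/(-269408) - 33/(-285668) = 12996*(-1/269408) - 33*(-1/285668) = -3249/67352 + 33/285668 = -231478179/4810077784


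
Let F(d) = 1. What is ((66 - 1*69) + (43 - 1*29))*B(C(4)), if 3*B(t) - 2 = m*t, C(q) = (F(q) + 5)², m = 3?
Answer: 1210/3 ≈ 403.33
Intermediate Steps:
C(q) = 36 (C(q) = (1 + 5)² = 6² = 36)
B(t) = ⅔ + t (B(t) = ⅔ + (3*t)/3 = ⅔ + t)
((66 - 1*69) + (43 - 1*29))*B(C(4)) = ((66 - 1*69) + (43 - 1*29))*(⅔ + 36) = ((66 - 69) + (43 - 29))*(110/3) = (-3 + 14)*(110/3) = 11*(110/3) = 1210/3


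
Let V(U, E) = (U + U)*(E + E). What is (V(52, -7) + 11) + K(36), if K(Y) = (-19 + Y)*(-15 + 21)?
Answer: -1343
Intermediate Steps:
V(U, E) = 4*E*U (V(U, E) = (2*U)*(2*E) = 4*E*U)
K(Y) = -114 + 6*Y (K(Y) = (-19 + Y)*6 = -114 + 6*Y)
(V(52, -7) + 11) + K(36) = (4*(-7)*52 + 11) + (-114 + 6*36) = (-1456 + 11) + (-114 + 216) = -1445 + 102 = -1343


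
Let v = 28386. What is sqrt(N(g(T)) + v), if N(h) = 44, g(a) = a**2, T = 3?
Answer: sqrt(28430) ≈ 168.61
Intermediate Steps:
sqrt(N(g(T)) + v) = sqrt(44 + 28386) = sqrt(28430)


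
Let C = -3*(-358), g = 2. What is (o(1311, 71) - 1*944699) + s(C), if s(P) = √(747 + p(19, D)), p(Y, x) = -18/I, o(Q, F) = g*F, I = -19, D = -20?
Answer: -944557 + 3*√30001/19 ≈ -9.4453e+5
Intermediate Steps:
o(Q, F) = 2*F
C = 1074
p(Y, x) = 18/19 (p(Y, x) = -18/(-19) = -18*(-1/19) = 18/19)
s(P) = 3*√30001/19 (s(P) = √(747 + 18/19) = √(14211/19) = 3*√30001/19)
(o(1311, 71) - 1*944699) + s(C) = (2*71 - 1*944699) + 3*√30001/19 = (142 - 944699) + 3*√30001/19 = -944557 + 3*√30001/19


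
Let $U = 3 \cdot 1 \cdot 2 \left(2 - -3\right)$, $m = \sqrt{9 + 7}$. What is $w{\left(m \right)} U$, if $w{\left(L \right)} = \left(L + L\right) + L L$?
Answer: $720$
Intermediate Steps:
$m = 4$ ($m = \sqrt{16} = 4$)
$w{\left(L \right)} = L^{2} + 2 L$ ($w{\left(L \right)} = 2 L + L^{2} = L^{2} + 2 L$)
$U = 30$ ($U = 3 \cdot 2 \left(2 + 3\right) = 6 \cdot 5 = 30$)
$w{\left(m \right)} U = 4 \left(2 + 4\right) 30 = 4 \cdot 6 \cdot 30 = 24 \cdot 30 = 720$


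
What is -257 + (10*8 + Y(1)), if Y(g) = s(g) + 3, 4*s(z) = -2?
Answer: -349/2 ≈ -174.50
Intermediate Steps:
s(z) = -½ (s(z) = (¼)*(-2) = -½)
Y(g) = 5/2 (Y(g) = -½ + 3 = 5/2)
-257 + (10*8 + Y(1)) = -257 + (10*8 + 5/2) = -257 + (80 + 5/2) = -257 + 165/2 = -349/2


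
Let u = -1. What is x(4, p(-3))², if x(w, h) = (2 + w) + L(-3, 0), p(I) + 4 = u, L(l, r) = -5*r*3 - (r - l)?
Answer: 9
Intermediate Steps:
L(l, r) = l - 16*r (L(l, r) = -15*r + (l - r) = l - 16*r)
p(I) = -5 (p(I) = -4 - 1 = -5)
x(w, h) = -1 + w (x(w, h) = (2 + w) + (-3 - 16*0) = (2 + w) + (-3 + 0) = (2 + w) - 3 = -1 + w)
x(4, p(-3))² = (-1 + 4)² = 3² = 9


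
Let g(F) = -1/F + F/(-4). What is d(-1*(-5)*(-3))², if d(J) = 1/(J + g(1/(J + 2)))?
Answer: 2704/10609 ≈ 0.25488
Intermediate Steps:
g(F) = -1/F - F/4 (g(F) = -1/F + F*(-¼) = -1/F - F/4)
d(J) = 1/(-2 - 1/(4*(2 + J))) (d(J) = 1/(J + (-1/(1/(J + 2)) - 1/(4*(J + 2)))) = 1/(J + (-1/(1/(2 + J)) - 1/(4*(2 + J)))) = 1/(J + (-(2 + J) - 1/(4*(2 + J)))) = 1/(J + ((-2 - J) - 1/(4*(2 + J)))) = 1/(J + (-2 - J - 1/(4*(2 + J)))) = 1/(-2 - 1/(4*(2 + J))))
d(-1*(-5)*(-3))² = (4*(-2 - (-1*(-5))*(-3))/(17 + 8*(-1*(-5)*(-3))))² = (4*(-2 - 5*(-3))/(17 + 8*(5*(-3))))² = (4*(-2 - 1*(-15))/(17 + 8*(-15)))² = (4*(-2 + 15)/(17 - 120))² = (4*13/(-103))² = (4*(-1/103)*13)² = (-52/103)² = 2704/10609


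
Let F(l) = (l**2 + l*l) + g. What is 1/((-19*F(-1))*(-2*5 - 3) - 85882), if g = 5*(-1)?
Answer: -1/86623 ≈ -1.1544e-5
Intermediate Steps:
g = -5
F(l) = -5 + 2*l**2 (F(l) = (l**2 + l*l) - 5 = (l**2 + l**2) - 5 = 2*l**2 - 5 = -5 + 2*l**2)
1/((-19*F(-1))*(-2*5 - 3) - 85882) = 1/((-19*(-5 + 2*(-1)**2))*(-2*5 - 3) - 85882) = 1/((-19*(-5 + 2*1))*(-10 - 3) - 85882) = 1/(-19*(-5 + 2)*(-13) - 85882) = 1/(-19*(-3)*(-13) - 85882) = 1/(57*(-13) - 85882) = 1/(-741 - 85882) = 1/(-86623) = -1/86623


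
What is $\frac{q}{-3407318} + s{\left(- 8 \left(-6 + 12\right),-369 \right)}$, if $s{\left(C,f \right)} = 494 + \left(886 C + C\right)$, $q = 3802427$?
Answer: $- \frac{143390558503}{3407318} \approx -42083.0$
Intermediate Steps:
$s{\left(C,f \right)} = 494 + 887 C$
$\frac{q}{-3407318} + s{\left(- 8 \left(-6 + 12\right),-369 \right)} = \frac{3802427}{-3407318} + \left(494 + 887 \left(- 8 \left(-6 + 12\right)\right)\right) = 3802427 \left(- \frac{1}{3407318}\right) + \left(494 + 887 \left(\left(-8\right) 6\right)\right) = - \frac{3802427}{3407318} + \left(494 + 887 \left(-48\right)\right) = - \frac{3802427}{3407318} + \left(494 - 42576\right) = - \frac{3802427}{3407318} - 42082 = - \frac{143390558503}{3407318}$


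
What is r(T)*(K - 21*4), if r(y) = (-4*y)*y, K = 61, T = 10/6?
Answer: 2300/9 ≈ 255.56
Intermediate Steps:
T = 5/3 (T = 10*(1/6) = 5/3 ≈ 1.6667)
r(y) = -4*y**2
r(T)*(K - 21*4) = (-4*(5/3)**2)*(61 - 21*4) = (-4*25/9)*(61 - 84) = -100/9*(-23) = 2300/9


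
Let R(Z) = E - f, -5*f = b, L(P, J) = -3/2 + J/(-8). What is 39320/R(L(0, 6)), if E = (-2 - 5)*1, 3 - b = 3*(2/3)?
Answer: -98300/17 ≈ -5782.4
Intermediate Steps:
L(P, J) = -3/2 - J/8 (L(P, J) = -3*½ + J*(-⅛) = -3/2 - J/8)
b = 1 (b = 3 - 3*2/3 = 3 - 1*2 = 3 - 2 = 1)
E = -7 (E = -7*1 = -7)
f = -⅕ (f = -⅕*1 = -⅕ ≈ -0.20000)
R(Z) = -34/5 (R(Z) = -7 - 1*(-⅕) = -7 + ⅕ = -34/5)
39320/R(L(0, 6)) = 39320/(-34/5) = 39320*(-5/34) = -98300/17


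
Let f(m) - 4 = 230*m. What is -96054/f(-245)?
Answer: 16009/9391 ≈ 1.7047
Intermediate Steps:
f(m) = 4 + 230*m
-96054/f(-245) = -96054/(4 + 230*(-245)) = -96054/(4 - 56350) = -96054/(-56346) = -96054*(-1/56346) = 16009/9391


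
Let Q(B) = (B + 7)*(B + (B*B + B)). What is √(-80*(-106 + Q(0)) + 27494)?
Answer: √35974 ≈ 189.67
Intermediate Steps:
Q(B) = (7 + B)*(B² + 2*B) (Q(B) = (7 + B)*(B + (B² + B)) = (7 + B)*(B + (B + B²)) = (7 + B)*(B² + 2*B))
√(-80*(-106 + Q(0)) + 27494) = √(-80*(-106 + 0*(14 + 0² + 9*0)) + 27494) = √(-80*(-106 + 0*(14 + 0 + 0)) + 27494) = √(-80*(-106 + 0*14) + 27494) = √(-80*(-106 + 0) + 27494) = √(-80*(-106) + 27494) = √(8480 + 27494) = √35974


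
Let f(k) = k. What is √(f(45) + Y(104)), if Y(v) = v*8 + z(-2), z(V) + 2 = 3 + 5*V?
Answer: 2*√217 ≈ 29.462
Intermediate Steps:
z(V) = 1 + 5*V (z(V) = -2 + (3 + 5*V) = 1 + 5*V)
Y(v) = -9 + 8*v (Y(v) = v*8 + (1 + 5*(-2)) = 8*v + (1 - 10) = 8*v - 9 = -9 + 8*v)
√(f(45) + Y(104)) = √(45 + (-9 + 8*104)) = √(45 + (-9 + 832)) = √(45 + 823) = √868 = 2*√217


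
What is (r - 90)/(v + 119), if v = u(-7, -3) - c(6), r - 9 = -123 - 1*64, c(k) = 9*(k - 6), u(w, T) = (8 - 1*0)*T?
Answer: -268/95 ≈ -2.8211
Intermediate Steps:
u(w, T) = 8*T (u(w, T) = (8 + 0)*T = 8*T)
c(k) = -54 + 9*k (c(k) = 9*(-6 + k) = -54 + 9*k)
r = -178 (r = 9 + (-123 - 1*64) = 9 + (-123 - 64) = 9 - 187 = -178)
v = -24 (v = 8*(-3) - (-54 + 9*6) = -24 - (-54 + 54) = -24 - 1*0 = -24 + 0 = -24)
(r - 90)/(v + 119) = (-178 - 90)/(-24 + 119) = -268/95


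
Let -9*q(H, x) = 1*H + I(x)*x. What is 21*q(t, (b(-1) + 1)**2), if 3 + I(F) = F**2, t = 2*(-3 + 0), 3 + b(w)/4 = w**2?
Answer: -822472/3 ≈ -2.7416e+5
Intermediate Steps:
b(w) = -12 + 4*w**2
t = -6 (t = 2*(-3) = -6)
I(F) = -3 + F**2
q(H, x) = -H/9 - x*(-3 + x**2)/9 (q(H, x) = -(1*H + (-3 + x**2)*x)/9 = -(H + x*(-3 + x**2))/9 = -H/9 - x*(-3 + x**2)/9)
21*q(t, (b(-1) + 1)**2) = 21*(-1/9*(-6) - ((-12 + 4*(-1)**2) + 1)**6/9 + ((-12 + 4*(-1)**2) + 1)**2/3) = 21*(2/3 - ((-12 + 4*1) + 1)**6/9 + ((-12 + 4*1) + 1)**2/3) = 21*(2/3 - ((-12 + 4) + 1)**6/9 + ((-12 + 4) + 1)**2/3) = 21*(2/3 - (-8 + 1)**6/9 + (-8 + 1)**2/3) = 21*(2/3 - ((-7)**2)**3/9 + (1/3)*(-7)**2) = 21*(2/3 - 1/9*49**3 + (1/3)*49) = 21*(2/3 - 1/9*117649 + 49/3) = 21*(2/3 - 117649/9 + 49/3) = 21*(-117496/9) = -822472/3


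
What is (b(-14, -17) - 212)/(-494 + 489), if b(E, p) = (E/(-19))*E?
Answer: 4224/95 ≈ 44.463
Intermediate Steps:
b(E, p) = -E**2/19 (b(E, p) = (E*(-1/19))*E = (-E/19)*E = -E**2/19)
(b(-14, -17) - 212)/(-494 + 489) = (-1/19*(-14)**2 - 212)/(-494 + 489) = (-1/19*196 - 212)/(-5) = (-196/19 - 212)*(-1/5) = -4224/19*(-1/5) = 4224/95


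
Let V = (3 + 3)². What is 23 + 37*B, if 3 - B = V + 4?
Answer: -1346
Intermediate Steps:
V = 36 (V = 6² = 36)
B = -37 (B = 3 - (36 + 4) = 3 - 1*40 = 3 - 40 = -37)
23 + 37*B = 23 + 37*(-37) = 23 - 1369 = -1346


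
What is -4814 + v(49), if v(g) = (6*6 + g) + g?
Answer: -4680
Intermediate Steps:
v(g) = 36 + 2*g (v(g) = (36 + g) + g = 36 + 2*g)
-4814 + v(49) = -4814 + (36 + 2*49) = -4814 + (36 + 98) = -4814 + 134 = -4680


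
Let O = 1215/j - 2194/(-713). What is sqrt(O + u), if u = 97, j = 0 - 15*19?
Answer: 2*sqrt(4395974406)/13547 ≈ 9.7885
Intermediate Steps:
j = -285 (j = 0 - 285 = -285)
O = -16067/13547 (O = 1215/(-285) - 2194/(-713) = 1215*(-1/285) - 2194*(-1/713) = -81/19 + 2194/713 = -16067/13547 ≈ -1.1860)
sqrt(O + u) = sqrt(-16067/13547 + 97) = sqrt(1297992/13547) = 2*sqrt(4395974406)/13547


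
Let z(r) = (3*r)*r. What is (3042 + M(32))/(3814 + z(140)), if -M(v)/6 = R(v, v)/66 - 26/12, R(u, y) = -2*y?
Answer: 33669/688754 ≈ 0.048884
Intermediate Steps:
M(v) = 13 + 2*v/11 (M(v) = -6*(-2*v/66 - 26/12) = -6*(-2*v*(1/66) - 26*1/12) = -6*(-v/33 - 13/6) = -6*(-13/6 - v/33) = 13 + 2*v/11)
z(r) = 3*r²
(3042 + M(32))/(3814 + z(140)) = (3042 + (13 + (2/11)*32))/(3814 + 3*140²) = (3042 + (13 + 64/11))/(3814 + 3*19600) = (3042 + 207/11)/(3814 + 58800) = (33669/11)/62614 = (33669/11)*(1/62614) = 33669/688754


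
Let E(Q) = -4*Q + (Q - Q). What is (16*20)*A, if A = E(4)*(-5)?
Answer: 25600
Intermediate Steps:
E(Q) = -4*Q (E(Q) = -4*Q + 0 = -4*Q)
A = 80 (A = -4*4*(-5) = -16*(-5) = 80)
(16*20)*A = (16*20)*80 = 320*80 = 25600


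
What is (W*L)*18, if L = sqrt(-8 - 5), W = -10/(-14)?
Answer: 90*I*sqrt(13)/7 ≈ 46.357*I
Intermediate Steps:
W = 5/7 (W = -10*(-1/14) = 5/7 ≈ 0.71429)
L = I*sqrt(13) (L = sqrt(-13) = I*sqrt(13) ≈ 3.6056*I)
(W*L)*18 = (5*(I*sqrt(13))/7)*18 = (5*I*sqrt(13)/7)*18 = 90*I*sqrt(13)/7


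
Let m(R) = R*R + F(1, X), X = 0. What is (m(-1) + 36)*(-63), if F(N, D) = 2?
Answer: -2457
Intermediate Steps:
m(R) = 2 + R² (m(R) = R*R + 2 = R² + 2 = 2 + R²)
(m(-1) + 36)*(-63) = ((2 + (-1)²) + 36)*(-63) = ((2 + 1) + 36)*(-63) = (3 + 36)*(-63) = 39*(-63) = -2457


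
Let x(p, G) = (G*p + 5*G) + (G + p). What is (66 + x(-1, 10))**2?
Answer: 13225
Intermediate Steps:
x(p, G) = p + 6*G + G*p (x(p, G) = (5*G + G*p) + (G + p) = p + 6*G + G*p)
(66 + x(-1, 10))**2 = (66 + (-1 + 6*10 + 10*(-1)))**2 = (66 + (-1 + 60 - 10))**2 = (66 + 49)**2 = 115**2 = 13225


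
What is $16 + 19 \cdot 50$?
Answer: $966$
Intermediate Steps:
$16 + 19 \cdot 50 = 16 + 950 = 966$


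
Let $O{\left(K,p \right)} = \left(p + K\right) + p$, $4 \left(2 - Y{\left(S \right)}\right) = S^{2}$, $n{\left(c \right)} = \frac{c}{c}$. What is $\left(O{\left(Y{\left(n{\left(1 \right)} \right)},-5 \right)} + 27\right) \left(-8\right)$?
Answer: $-150$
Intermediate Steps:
$n{\left(c \right)} = 1$
$Y{\left(S \right)} = 2 - \frac{S^{2}}{4}$
$O{\left(K,p \right)} = K + 2 p$ ($O{\left(K,p \right)} = \left(K + p\right) + p = K + 2 p$)
$\left(O{\left(Y{\left(n{\left(1 \right)} \right)},-5 \right)} + 27\right) \left(-8\right) = \left(\left(\left(2 - \frac{1^{2}}{4}\right) + 2 \left(-5\right)\right) + 27\right) \left(-8\right) = \left(\left(\left(2 - \frac{1}{4}\right) - 10\right) + 27\right) \left(-8\right) = \left(\left(\frac{7}{4} - 10\right) + 27\right) \left(-8\right) = \left(- \frac{33}{4} + 27\right) \left(-8\right) = \frac{75}{4} \left(-8\right) = -150$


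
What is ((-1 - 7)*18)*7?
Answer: -1008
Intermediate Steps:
((-1 - 7)*18)*7 = -8*18*7 = -144*7 = -1008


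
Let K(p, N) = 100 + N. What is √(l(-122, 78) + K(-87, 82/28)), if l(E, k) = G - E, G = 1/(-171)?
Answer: √143231690/798 ≈ 14.997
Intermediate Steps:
G = -1/171 ≈ -0.0058480
l(E, k) = -1/171 - E
√(l(-122, 78) + K(-87, 82/28)) = √((-1/171 - 1*(-122)) + (100 + 82/28)) = √((-1/171 + 122) + (100 + 82*(1/28))) = √(20861/171 + (100 + 41/14)) = √(20861/171 + 1441/14) = √(538465/2394) = √143231690/798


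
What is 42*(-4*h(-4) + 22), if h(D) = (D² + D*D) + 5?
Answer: -5292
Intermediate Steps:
h(D) = 5 + 2*D² (h(D) = (D² + D²) + 5 = 2*D² + 5 = 5 + 2*D²)
42*(-4*h(-4) + 22) = 42*(-4*(5 + 2*(-4)²) + 22) = 42*(-4*(5 + 2*16) + 22) = 42*(-4*(5 + 32) + 22) = 42*(-4*37 + 22) = 42*(-148 + 22) = 42*(-126) = -5292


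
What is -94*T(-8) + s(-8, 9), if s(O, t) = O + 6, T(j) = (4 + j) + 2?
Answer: 186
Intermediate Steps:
T(j) = 6 + j
s(O, t) = 6 + O
-94*T(-8) + s(-8, 9) = -94*(6 - 8) + (6 - 8) = -94*(-2) - 2 = 188 - 2 = 186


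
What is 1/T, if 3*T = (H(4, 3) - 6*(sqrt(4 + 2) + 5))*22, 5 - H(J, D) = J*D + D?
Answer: -15/3806 + 9*sqrt(6)/15224 ≈ -0.0024931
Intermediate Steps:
H(J, D) = 5 - D - D*J (H(J, D) = 5 - (J*D + D) = 5 - (D*J + D) = 5 - (D + D*J) = 5 + (-D - D*J) = 5 - D - D*J)
T = -880/3 - 44*sqrt(6) (T = (((5 - 1*3 - 1*3*4) - 6*(sqrt(4 + 2) + 5))*22)/3 = (((5 - 3 - 12) - 6*(sqrt(6) + 5))*22)/3 = ((-10 - 6*(5 + sqrt(6)))*22)/3 = ((-10 + (-30 - 6*sqrt(6)))*22)/3 = ((-40 - 6*sqrt(6))*22)/3 = (-880 - 132*sqrt(6))/3 = -880/3 - 44*sqrt(6) ≈ -401.11)
1/T = 1/(-880/3 - 44*sqrt(6))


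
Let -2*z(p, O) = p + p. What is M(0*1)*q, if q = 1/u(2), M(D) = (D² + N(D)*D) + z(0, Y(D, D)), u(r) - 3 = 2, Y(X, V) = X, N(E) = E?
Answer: 0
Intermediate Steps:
z(p, O) = -p (z(p, O) = -(p + p)/2 = -p)
u(r) = 5 (u(r) = 3 + 2 = 5)
M(D) = 2*D² (M(D) = (D² + D*D) - 1*0 = (D² + D²) + 0 = 2*D² + 0 = 2*D²)
q = ⅕ (q = 1/5 = ⅕ ≈ 0.20000)
M(0*1)*q = (2*(0*1)²)*(⅕) = (2*0²)*(⅕) = (2*0)*(⅕) = 0*(⅕) = 0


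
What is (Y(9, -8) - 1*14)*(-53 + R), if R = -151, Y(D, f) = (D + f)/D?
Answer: 8500/3 ≈ 2833.3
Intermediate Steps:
Y(D, f) = (D + f)/D
(Y(9, -8) - 1*14)*(-53 + R) = ((9 - 8)/9 - 1*14)*(-53 - 151) = ((⅑)*1 - 14)*(-204) = (⅑ - 14)*(-204) = -125/9*(-204) = 8500/3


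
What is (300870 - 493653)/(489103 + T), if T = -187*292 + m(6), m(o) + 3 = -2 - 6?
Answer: -192783/434488 ≈ -0.44370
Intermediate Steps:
m(o) = -11 (m(o) = -3 + (-2 - 6) = -3 - 8 = -11)
T = -54615 (T = -187*292 - 11 = -54604 - 11 = -54615)
(300870 - 493653)/(489103 + T) = (300870 - 493653)/(489103 - 54615) = -192783/434488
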